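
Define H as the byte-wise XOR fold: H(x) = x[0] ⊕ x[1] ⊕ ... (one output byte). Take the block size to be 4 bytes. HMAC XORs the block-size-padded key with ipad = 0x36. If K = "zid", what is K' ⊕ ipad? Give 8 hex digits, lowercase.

4c5f5236

Key "zid" = 7a 69 64 is 3 bytes ≤ B = 4; zero-pad to 4 bytes: K' = 7a 69 64 00.
XOR each byte with 0x36: 7a⊕36=4c, 69⊕36=5f, 64⊕36=52, 00⊕36=36.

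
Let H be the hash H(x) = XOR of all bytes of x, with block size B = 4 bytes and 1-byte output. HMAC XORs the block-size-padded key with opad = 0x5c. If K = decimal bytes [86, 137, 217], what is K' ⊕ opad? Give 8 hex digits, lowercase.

0ad5855c

Key decimal bytes [86, 137, 217] = 56 89 d9 is 3 bytes ≤ B = 4; zero-pad to 4 bytes: K' = 56 89 d9 00.
XOR each byte with 0x5c: 56⊕5c=0a, 89⊕5c=d5, d9⊕5c=85, 00⊕5c=5c.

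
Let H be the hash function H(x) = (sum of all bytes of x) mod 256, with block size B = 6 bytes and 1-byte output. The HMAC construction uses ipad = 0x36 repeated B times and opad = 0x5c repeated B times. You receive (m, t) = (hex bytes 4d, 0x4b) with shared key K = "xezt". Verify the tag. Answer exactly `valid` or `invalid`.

valid

Key "xezt" = 78 65 7a 74 is 4 bytes ≤ B = 6; zero-pad to 6 bytes: K' = 78 65 7a 74 00 00.
K' ⊕ ipad = 4e 53 4c 42 36 36; K' ⊕ opad = 24 39 26 28 5c 5c.
Inner hash: sum = 78+83+76+66+54+54+77 = 488; mod 256 = 232 → e8.
Outer hash (recomputed tag): sum = 36+57+38+40+92+92+232 = 587; mod 256 = 75 → 4b.
Recomputed tag = 4b; claimed = 4b → match.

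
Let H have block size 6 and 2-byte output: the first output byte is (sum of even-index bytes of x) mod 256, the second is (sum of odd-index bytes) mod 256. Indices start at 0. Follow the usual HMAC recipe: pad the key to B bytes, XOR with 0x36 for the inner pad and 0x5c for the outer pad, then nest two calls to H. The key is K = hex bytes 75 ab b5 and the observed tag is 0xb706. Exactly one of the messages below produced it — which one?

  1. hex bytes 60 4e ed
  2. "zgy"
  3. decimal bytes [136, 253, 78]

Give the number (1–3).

Key hex bytes 75 ab b5 is 3 bytes ≤ B = 6; zero-pad to 6 bytes: K' = 75 ab b5 00 00 00.
K' ⊕ ipad = 43 9d 83 36 36 36; K' ⊕ opad = 29 f7 e9 5c 5c 5c.
m1: inner = H(43 9d 83 36 36 36 60 4e ed) = 49 57; tag = H(29 f7 e9 5c 5c 5c 49 57) = b706 ← matches
m2: inner = H(43 9d 83 36 36 36 7a 67 79) = ef 70; tag = H(29 f7 e9 5c 5c 5c ef 70) = 5d1f
m3: inner = H(43 9d 83 36 36 36 88 fd 4e) = d2 06; tag = H(29 f7 e9 5c 5c 5c d2 06) = 40b5

1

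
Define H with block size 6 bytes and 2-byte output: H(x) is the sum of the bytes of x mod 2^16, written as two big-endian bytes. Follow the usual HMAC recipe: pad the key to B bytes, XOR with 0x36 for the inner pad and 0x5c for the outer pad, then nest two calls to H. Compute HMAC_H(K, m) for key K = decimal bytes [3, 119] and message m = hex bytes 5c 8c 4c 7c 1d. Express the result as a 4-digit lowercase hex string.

0218

Key decimal bytes [3, 119] = 03 77 is 2 bytes ≤ B = 6; zero-pad to 6 bytes: K' = 03 77 00 00 00 00.
K' ⊕ ipad = 35 41 36 36 36 36.  K' ⊕ opad = 5f 2b 5c 5c 5c 5c.
Inner input = (K'⊕ipad) ∥ m = 35 41 36 36 36 36 ∥ 5c 8c 4c 7c 1d.
Inner hash: sum = 53+65+54+54+54+54+92+140+76+124+29 = 795 → 03 1b.
Outer input = (K'⊕opad) ∥ inner = 5f 2b 5c 5c 5c 5c ∥ 03 1b.
Outer hash (tag): sum = 95+43+92+92+92+92+3+27 = 536 → 02 18.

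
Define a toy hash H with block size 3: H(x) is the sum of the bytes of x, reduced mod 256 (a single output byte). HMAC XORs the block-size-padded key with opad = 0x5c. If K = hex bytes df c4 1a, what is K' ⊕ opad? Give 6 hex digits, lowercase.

Key hex bytes df c4 1a is exactly B = 3 bytes: K' = df c4 1a.
XOR each byte with 0x5c: df⊕5c=83, c4⊕5c=98, 1a⊕5c=46.

839846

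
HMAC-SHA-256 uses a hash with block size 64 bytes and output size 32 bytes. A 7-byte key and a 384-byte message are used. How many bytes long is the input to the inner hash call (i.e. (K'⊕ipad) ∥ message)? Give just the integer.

Key is 7 ≤ 64 bytes, zero-padded: |K'| = 64.
Inner input = (K'⊕ipad) ∥ m → 64 + 384 = 448 bytes.

448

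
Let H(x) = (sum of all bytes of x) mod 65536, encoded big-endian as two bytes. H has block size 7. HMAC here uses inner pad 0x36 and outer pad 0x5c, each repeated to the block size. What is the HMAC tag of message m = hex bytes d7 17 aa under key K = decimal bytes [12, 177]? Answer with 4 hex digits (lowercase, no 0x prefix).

0373

Key decimal bytes [12, 177] = 0c b1 is 2 bytes ≤ B = 7; zero-pad to 7 bytes: K' = 0c b1 00 00 00 00 00.
K' ⊕ ipad = 3a 87 36 36 36 36 36.  K' ⊕ opad = 50 ed 5c 5c 5c 5c 5c.
Inner input = (K'⊕ipad) ∥ m = 3a 87 36 36 36 36 36 ∥ d7 17 aa.
Inner hash: sum = 58+135+54+54+54+54+54+215+23+170 = 871 → 03 67.
Outer input = (K'⊕opad) ∥ inner = 50 ed 5c 5c 5c 5c 5c ∥ 03 67.
Outer hash (tag): sum = 80+237+92+92+92+92+92+3+103 = 883 → 03 73.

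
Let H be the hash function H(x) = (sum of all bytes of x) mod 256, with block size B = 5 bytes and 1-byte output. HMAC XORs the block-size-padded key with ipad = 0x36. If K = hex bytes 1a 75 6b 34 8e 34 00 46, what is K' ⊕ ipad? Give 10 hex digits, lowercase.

Key hex bytes 1a 75 6b 34 8e 34 00 46 is 8 bytes > B = 5, so hash it first: H(key) = 36, then zero-pad to 5 bytes: K' = 36 00 00 00 00.
XOR each byte with 0x36: 36⊕36=00, 00⊕36=36, 00⊕36=36, 00⊕36=36, 00⊕36=36.

0036363636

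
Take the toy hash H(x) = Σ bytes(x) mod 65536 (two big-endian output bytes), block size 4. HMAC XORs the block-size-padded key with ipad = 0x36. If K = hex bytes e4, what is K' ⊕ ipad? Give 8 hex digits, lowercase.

d2363636

Key hex bytes e4 is 1 byte ≤ B = 4; zero-pad to 4 bytes: K' = e4 00 00 00.
XOR each byte with 0x36: e4⊕36=d2, 00⊕36=36, 00⊕36=36, 00⊕36=36.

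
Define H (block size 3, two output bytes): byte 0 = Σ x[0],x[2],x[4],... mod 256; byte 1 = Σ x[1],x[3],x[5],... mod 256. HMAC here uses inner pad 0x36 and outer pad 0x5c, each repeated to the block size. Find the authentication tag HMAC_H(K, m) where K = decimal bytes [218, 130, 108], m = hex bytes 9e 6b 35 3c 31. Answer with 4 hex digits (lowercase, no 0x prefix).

6ecb

Key decimal bytes [218, 130, 108] = da 82 6c is exactly B = 3 bytes: K' = da 82 6c.
K' ⊕ ipad = ec b4 5a.  K' ⊕ opad = 86 de 30.
Inner input = (K'⊕ipad) ∥ m = ec b4 5a ∥ 9e 6b 35 3c 31.
Inner hash: even-index sum = 493 mod 256 = 237; odd-index sum = 440 mod 256 = 184 → ed b8.
Outer input = (K'⊕opad) ∥ inner = 86 de 30 ∥ ed b8.
Outer hash (tag): even-index sum = 366 mod 256 = 110; odd-index sum = 459 mod 256 = 203 → 6e cb.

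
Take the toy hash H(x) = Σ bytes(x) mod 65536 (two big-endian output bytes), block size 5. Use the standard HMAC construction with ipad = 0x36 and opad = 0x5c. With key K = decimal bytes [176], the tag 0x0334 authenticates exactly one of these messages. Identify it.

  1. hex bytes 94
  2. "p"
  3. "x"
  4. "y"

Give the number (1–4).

Key decimal bytes [176] = b0 is 1 byte ≤ B = 5; zero-pad to 5 bytes: K' = b0 00 00 00 00.
K' ⊕ ipad = 86 36 36 36 36; K' ⊕ opad = ec 5c 5c 5c 5c.
m1: inner = H(86 36 36 36 36 94) = 01 f2; tag = H(ec 5c 5c 5c 5c 01 f2) = 034f
m2: inner = H(86 36 36 36 36 70) = 01 ce; tag = H(ec 5c 5c 5c 5c 01 ce) = 032b
m3: inner = H(86 36 36 36 36 78) = 01 d6; tag = H(ec 5c 5c 5c 5c 01 d6) = 0333
m4: inner = H(86 36 36 36 36 79) = 01 d7; tag = H(ec 5c 5c 5c 5c 01 d7) = 0334 ← matches

4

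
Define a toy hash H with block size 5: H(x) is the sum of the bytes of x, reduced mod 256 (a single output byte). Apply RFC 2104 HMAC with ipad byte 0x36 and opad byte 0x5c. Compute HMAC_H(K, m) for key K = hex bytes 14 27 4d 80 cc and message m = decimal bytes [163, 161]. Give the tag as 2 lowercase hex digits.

e2

Key hex bytes 14 27 4d 80 cc is exactly B = 5 bytes: K' = 14 27 4d 80 cc.
K' ⊕ ipad = 22 11 7b b6 fa.  K' ⊕ opad = 48 7b 11 dc 90.
Inner input = (K'⊕ipad) ∥ m = 22 11 7b b6 fa ∥ a3 a1.
Inner hash: sum = 34+17+123+182+250+163+161 = 930; mod 256 = 162 → a2.
Outer input = (K'⊕opad) ∥ inner = 48 7b 11 dc 90 ∥ a2.
Outer hash (tag): sum = 72+123+17+220+144+162 = 738; mod 256 = 226 → e2.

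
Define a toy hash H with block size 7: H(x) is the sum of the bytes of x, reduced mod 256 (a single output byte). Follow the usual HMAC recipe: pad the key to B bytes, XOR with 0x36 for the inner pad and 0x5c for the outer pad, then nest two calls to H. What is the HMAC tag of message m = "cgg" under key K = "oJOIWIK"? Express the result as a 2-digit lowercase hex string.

03

Key "oJOIWIK" = 6f 4a 4f 49 57 49 4b is exactly B = 7 bytes: K' = 6f 4a 4f 49 57 49 4b.
K' ⊕ ipad = 59 7c 79 7f 61 7f 7d.  K' ⊕ opad = 33 16 13 15 0b 15 17.
Inner input = (K'⊕ipad) ∥ m = 59 7c 79 7f 61 7f 7d ∥ 63 67 67.
Inner hash: sum = 89+124+121+127+97+127+125+99+103+103 = 1115; mod 256 = 91 → 5b.
Outer input = (K'⊕opad) ∥ inner = 33 16 13 15 0b 15 17 ∥ 5b.
Outer hash (tag): sum = 51+22+19+21+11+21+23+91 = 259; mod 256 = 3 → 03.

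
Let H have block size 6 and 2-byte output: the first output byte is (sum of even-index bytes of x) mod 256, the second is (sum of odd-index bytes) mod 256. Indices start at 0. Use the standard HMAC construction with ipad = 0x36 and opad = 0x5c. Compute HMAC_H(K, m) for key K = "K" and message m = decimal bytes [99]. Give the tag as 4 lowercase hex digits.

1bb6

Key "K" = 4b is 1 byte ≤ B = 6; zero-pad to 6 bytes: K' = 4b 00 00 00 00 00.
K' ⊕ ipad = 7d 36 36 36 36 36.  K' ⊕ opad = 17 5c 5c 5c 5c 5c.
Inner input = (K'⊕ipad) ∥ m = 7d 36 36 36 36 36 ∥ 63.
Inner hash: even-index sum = 332 mod 256 = 76; odd-index sum = 162 mod 256 = 162 → 4c a2.
Outer input = (K'⊕opad) ∥ inner = 17 5c 5c 5c 5c 5c ∥ 4c a2.
Outer hash (tag): even-index sum = 283 mod 256 = 27; odd-index sum = 438 mod 256 = 182 → 1b b6.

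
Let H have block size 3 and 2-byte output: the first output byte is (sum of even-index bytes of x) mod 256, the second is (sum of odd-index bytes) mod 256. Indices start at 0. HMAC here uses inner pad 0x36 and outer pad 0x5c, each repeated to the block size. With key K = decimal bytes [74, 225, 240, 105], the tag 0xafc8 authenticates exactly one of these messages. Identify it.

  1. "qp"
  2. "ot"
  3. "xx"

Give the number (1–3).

Key decimal bytes [74, 225, 240, 105] = 4a e1 f0 69 is 4 bytes > B = 3, so hash it first: H(key) = 3a 4a, then zero-pad to 3 bytes: K' = 3a 4a 00.
K' ⊕ ipad = 0c 7c 36; K' ⊕ opad = 66 16 5c.
m1: inner = H(0c 7c 36 71 70) = b2 ed; tag = H(66 16 5c b2 ed) = afc8 ← matches
m2: inner = H(0c 7c 36 6f 74) = b6 eb; tag = H(66 16 5c b6 eb) = adcc
m3: inner = H(0c 7c 36 78 78) = ba f4; tag = H(66 16 5c ba f4) = b6d0

1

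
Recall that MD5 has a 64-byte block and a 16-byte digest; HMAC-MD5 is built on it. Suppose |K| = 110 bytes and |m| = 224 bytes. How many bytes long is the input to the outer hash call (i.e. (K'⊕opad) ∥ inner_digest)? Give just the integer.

Key is 110 > 64 bytes, so it is hashed to 16 bytes then zero-padded to 64: |K'| = 64.
Outer input = (K'⊕opad) ∥ H(inner) → 64 + 16 = 80 bytes.

80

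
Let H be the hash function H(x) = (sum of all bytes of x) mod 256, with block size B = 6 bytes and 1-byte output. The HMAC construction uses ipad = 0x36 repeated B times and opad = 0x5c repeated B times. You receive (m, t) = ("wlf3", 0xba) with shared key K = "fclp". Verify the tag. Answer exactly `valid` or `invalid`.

Key "fclp" = 66 63 6c 70 is 4 bytes ≤ B = 6; zero-pad to 6 bytes: K' = 66 63 6c 70 00 00.
K' ⊕ ipad = 50 55 5a 46 36 36; K' ⊕ opad = 3a 3f 30 2c 5c 5c.
Inner hash: sum = 80+85+90+70+54+54+119+108+102+51 = 813; mod 256 = 45 → 2d.
Outer hash (recomputed tag): sum = 58+63+48+44+92+92+45 = 442; mod 256 = 186 → ba.
Recomputed tag = ba; claimed = ba → match.

valid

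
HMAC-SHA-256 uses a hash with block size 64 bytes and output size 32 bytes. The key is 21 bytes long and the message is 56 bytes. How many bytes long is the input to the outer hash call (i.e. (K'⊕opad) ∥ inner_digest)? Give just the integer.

Key is 21 ≤ 64 bytes, zero-padded: |K'| = 64.
Outer input = (K'⊕opad) ∥ H(inner) → 64 + 32 = 96 bytes.

96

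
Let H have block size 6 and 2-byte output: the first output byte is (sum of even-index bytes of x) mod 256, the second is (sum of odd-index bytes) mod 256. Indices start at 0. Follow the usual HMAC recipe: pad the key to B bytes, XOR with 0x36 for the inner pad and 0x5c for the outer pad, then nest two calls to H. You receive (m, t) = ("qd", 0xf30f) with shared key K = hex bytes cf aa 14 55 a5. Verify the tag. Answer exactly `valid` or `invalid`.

Key hex bytes cf aa 14 55 a5 is 5 bytes ≤ B = 6; zero-pad to 6 bytes: K' = cf aa 14 55 a5 00.
K' ⊕ ipad = f9 9c 22 63 93 36; K' ⊕ opad = 93 f6 48 09 f9 5c.
Inner hash: even-index sum = 543 mod 256 = 31; odd-index sum = 409 mod 256 = 153 → 1f 99.
Outer hash (recomputed tag): even-index sum = 499 mod 256 = 243; odd-index sum = 500 mod 256 = 244 → f3 f4.
Recomputed tag = f3f4; claimed = f30f → mismatch.

invalid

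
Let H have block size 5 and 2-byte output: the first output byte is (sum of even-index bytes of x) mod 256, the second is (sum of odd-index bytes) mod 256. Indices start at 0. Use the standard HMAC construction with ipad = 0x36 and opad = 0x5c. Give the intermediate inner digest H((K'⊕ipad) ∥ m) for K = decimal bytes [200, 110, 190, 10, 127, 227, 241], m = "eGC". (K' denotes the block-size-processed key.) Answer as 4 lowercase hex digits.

Key decimal bytes [200, 110, 190, 10, 127, 227, 241] = c8 6e be 0a 7f e3 f1 is 7 bytes > B = 5, so hash it first: H(key) = f6 5b, then zero-pad to 5 bytes: K' = f6 5b 00 00 00.
K' ⊕ ipad = c0 6d 36 36 36.
Inner input = c0 6d 36 36 36 ∥ 65 47 43.
Inner hash: even-index sum = 371 mod 256 = 115; odd-index sum = 331 mod 256 = 75 → 73 4b.

734b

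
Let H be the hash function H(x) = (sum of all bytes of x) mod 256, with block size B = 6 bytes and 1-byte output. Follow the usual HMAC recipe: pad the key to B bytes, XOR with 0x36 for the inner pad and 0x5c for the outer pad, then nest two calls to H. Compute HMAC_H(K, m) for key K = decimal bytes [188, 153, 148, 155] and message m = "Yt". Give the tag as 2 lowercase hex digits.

Key decimal bytes [188, 153, 148, 155] = bc 99 94 9b is 4 bytes ≤ B = 6; zero-pad to 6 bytes: K' = bc 99 94 9b 00 00.
K' ⊕ ipad = 8a af a2 ad 36 36.  K' ⊕ opad = e0 c5 c8 c7 5c 5c.
Inner input = (K'⊕ipad) ∥ m = 8a af a2 ad 36 36 ∥ 59 74.
Inner hash: sum = 138+175+162+173+54+54+89+116 = 961; mod 256 = 193 → c1.
Outer input = (K'⊕opad) ∥ inner = e0 c5 c8 c7 5c 5c ∥ c1.
Outer hash (tag): sum = 224+197+200+199+92+92+193 = 1197; mod 256 = 173 → ad.

ad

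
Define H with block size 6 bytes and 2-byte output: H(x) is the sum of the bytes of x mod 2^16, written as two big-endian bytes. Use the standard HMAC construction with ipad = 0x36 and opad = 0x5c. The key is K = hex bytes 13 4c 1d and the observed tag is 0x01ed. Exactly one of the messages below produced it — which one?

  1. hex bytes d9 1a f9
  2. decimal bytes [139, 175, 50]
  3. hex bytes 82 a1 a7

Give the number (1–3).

3

Key hex bytes 13 4c 1d is 3 bytes ≤ B = 6; zero-pad to 6 bytes: K' = 13 4c 1d 00 00 00.
K' ⊕ ipad = 25 7a 2b 36 36 36; K' ⊕ opad = 4f 10 41 5c 5c 5c.
m1: inner = H(25 7a 2b 36 36 36 d9 1a f9) = 03 58; tag = H(4f 10 41 5c 5c 5c 03 58) = 020f
m2: inner = H(25 7a 2b 36 36 36 8b af 32) = 02 d8; tag = H(4f 10 41 5c 5c 5c 02 d8) = 028e
m3: inner = H(25 7a 2b 36 36 36 82 a1 a7) = 03 36; tag = H(4f 10 41 5c 5c 5c 03 36) = 01ed ← matches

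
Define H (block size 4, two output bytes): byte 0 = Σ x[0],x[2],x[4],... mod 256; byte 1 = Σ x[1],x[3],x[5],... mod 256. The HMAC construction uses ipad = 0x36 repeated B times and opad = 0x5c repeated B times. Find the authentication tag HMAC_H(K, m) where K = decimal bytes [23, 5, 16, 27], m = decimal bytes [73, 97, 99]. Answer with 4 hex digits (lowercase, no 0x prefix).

Key decimal bytes [23, 5, 16, 27] = 17 05 10 1b is exactly B = 4 bytes: K' = 17 05 10 1b.
K' ⊕ ipad = 21 33 26 2d.  K' ⊕ opad = 4b 59 4c 47.
Inner input = (K'⊕ipad) ∥ m = 21 33 26 2d ∥ 49 61 63.
Inner hash: even-index sum = 243 mod 256 = 243; odd-index sum = 193 mod 256 = 193 → f3 c1.
Outer input = (K'⊕opad) ∥ inner = 4b 59 4c 47 ∥ f3 c1.
Outer hash (tag): even-index sum = 394 mod 256 = 138; odd-index sum = 353 mod 256 = 97 → 8a 61.

8a61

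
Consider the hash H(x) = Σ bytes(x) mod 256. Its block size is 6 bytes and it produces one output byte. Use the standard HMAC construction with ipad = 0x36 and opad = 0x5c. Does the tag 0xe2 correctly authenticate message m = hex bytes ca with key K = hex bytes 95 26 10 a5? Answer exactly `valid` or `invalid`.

valid

Key hex bytes 95 26 10 a5 is 4 bytes ≤ B = 6; zero-pad to 6 bytes: K' = 95 26 10 a5 00 00.
K' ⊕ ipad = a3 10 26 93 36 36; K' ⊕ opad = c9 7a 4c f9 5c 5c.
Inner hash: sum = 163+16+38+147+54+54+202 = 674; mod 256 = 162 → a2.
Outer hash (recomputed tag): sum = 201+122+76+249+92+92+162 = 994; mod 256 = 226 → e2.
Recomputed tag = e2; claimed = e2 → match.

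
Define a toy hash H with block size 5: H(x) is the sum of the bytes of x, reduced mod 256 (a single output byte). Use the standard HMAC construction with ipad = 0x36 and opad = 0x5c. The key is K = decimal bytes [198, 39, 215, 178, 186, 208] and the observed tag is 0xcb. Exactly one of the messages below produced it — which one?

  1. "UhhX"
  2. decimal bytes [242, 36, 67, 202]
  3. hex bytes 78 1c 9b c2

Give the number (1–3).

3

Key decimal bytes [198, 39, 215, 178, 186, 208] = c6 27 d7 b2 ba d0 is 6 bytes > B = 5, so hash it first: H(key) = 00, then zero-pad to 5 bytes: K' = 00 00 00 00 00.
K' ⊕ ipad = 36 36 36 36 36; K' ⊕ opad = 5c 5c 5c 5c 5c.
m1: inner = H(36 36 36 36 36 55 68 68 58) = 8b; tag = H(5c 5c 5c 5c 5c 8b) = 57
m2: inner = H(36 36 36 36 36 f2 24 43 ca) = 31; tag = H(5c 5c 5c 5c 5c 31) = fd
m3: inner = H(36 36 36 36 36 78 1c 9b c2) = ff; tag = H(5c 5c 5c 5c 5c ff) = cb ← matches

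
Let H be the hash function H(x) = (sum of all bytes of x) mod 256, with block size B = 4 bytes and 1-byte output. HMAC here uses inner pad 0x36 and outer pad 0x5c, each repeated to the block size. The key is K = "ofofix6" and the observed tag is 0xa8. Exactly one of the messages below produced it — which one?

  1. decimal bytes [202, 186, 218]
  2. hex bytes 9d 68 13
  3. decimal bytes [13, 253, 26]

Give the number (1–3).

1

Key "ofofix6" = 6f 66 6f 66 69 78 36 is 7 bytes > B = 4, so hash it first: H(key) = c1, then zero-pad to 4 bytes: K' = c1 00 00 00.
K' ⊕ ipad = f7 36 36 36; K' ⊕ opad = 9d 5c 5c 5c.
m1: inner = H(f7 36 36 36 ca ba da) = f7; tag = H(9d 5c 5c 5c f7) = a8 ← matches
m2: inner = H(f7 36 36 36 9d 68 13) = b1; tag = H(9d 5c 5c 5c b1) = 62
m3: inner = H(f7 36 36 36 0d fd 1a) = bd; tag = H(9d 5c 5c 5c bd) = 6e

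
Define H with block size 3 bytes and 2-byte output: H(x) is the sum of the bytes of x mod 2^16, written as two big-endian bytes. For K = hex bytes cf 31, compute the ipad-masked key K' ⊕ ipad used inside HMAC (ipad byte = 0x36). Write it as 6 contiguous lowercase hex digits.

Key hex bytes cf 31 is 2 bytes ≤ B = 3; zero-pad to 3 bytes: K' = cf 31 00.
XOR each byte with 0x36: cf⊕36=f9, 31⊕36=07, 00⊕36=36.

f90736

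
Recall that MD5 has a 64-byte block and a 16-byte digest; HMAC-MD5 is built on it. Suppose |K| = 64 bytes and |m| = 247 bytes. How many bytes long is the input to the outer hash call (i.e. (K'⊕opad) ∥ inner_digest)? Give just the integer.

80

Key is 64 ≤ 64 bytes, zero-padded: |K'| = 64.
Outer input = (K'⊕opad) ∥ H(inner) → 64 + 16 = 80 bytes.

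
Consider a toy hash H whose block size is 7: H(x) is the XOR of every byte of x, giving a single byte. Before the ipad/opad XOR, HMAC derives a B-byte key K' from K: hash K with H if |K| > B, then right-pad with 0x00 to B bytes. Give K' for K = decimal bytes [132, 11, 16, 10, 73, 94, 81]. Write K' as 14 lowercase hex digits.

Key decimal bytes [132, 11, 16, 10, 73, 94, 81] = 84 0b 10 0a 49 5e 51 is exactly B = 7 bytes: K' = 84 0b 10 0a 49 5e 51.

840b100a495e51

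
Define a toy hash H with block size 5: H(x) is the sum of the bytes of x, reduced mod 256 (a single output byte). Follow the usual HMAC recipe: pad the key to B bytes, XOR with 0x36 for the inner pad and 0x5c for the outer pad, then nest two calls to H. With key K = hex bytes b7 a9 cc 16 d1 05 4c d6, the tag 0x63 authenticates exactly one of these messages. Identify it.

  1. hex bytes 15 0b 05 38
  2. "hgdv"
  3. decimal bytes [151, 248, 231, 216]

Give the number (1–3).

Key hex bytes b7 a9 cc 16 d1 05 4c d6 is 8 bytes > B = 5, so hash it first: H(key) = 3a, then zero-pad to 5 bytes: K' = 3a 00 00 00 00.
K' ⊕ ipad = 0c 36 36 36 36; K' ⊕ opad = 66 5c 5c 5c 5c.
m1: inner = H(0c 36 36 36 36 15 0b 05 38) = 41; tag = H(66 5c 5c 5c 5c 41) = 17
m2: inner = H(0c 36 36 36 36 68 67 64 76) = 8d; tag = H(66 5c 5c 5c 5c 8d) = 63 ← matches
m3: inner = H(0c 36 36 36 36 97 f8 e7 d8) = 32; tag = H(66 5c 5c 5c 5c 32) = 08

2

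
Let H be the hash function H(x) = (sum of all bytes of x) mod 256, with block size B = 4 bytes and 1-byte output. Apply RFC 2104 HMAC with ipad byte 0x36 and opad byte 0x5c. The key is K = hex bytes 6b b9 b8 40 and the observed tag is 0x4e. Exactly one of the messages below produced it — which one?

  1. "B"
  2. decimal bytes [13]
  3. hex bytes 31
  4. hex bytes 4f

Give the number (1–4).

Key hex bytes 6b b9 b8 40 is exactly B = 4 bytes: K' = 6b b9 b8 40.
K' ⊕ ipad = 5d 8f 8e 76; K' ⊕ opad = 37 e5 e4 1c.
m1: inner = H(5d 8f 8e 76 42) = 32; tag = H(37 e5 e4 1c 32) = 4e ← matches
m2: inner = H(5d 8f 8e 76 0d) = fd; tag = H(37 e5 e4 1c fd) = 19
m3: inner = H(5d 8f 8e 76 31) = 21; tag = H(37 e5 e4 1c 21) = 3d
m4: inner = H(5d 8f 8e 76 4f) = 3f; tag = H(37 e5 e4 1c 3f) = 5b

1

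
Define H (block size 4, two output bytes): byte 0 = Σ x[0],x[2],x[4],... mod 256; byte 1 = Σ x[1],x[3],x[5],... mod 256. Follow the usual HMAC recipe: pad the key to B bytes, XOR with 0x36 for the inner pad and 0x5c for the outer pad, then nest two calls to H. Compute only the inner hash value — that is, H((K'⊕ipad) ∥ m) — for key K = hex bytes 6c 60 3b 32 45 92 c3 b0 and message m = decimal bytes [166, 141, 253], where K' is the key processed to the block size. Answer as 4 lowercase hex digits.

Key hex bytes 6c 60 3b 32 45 92 c3 b0 is 8 bytes > B = 4, so hash it first: H(key) = af d4, then zero-pad to 4 bytes: K' = af d4 00 00.
K' ⊕ ipad = 99 e2 36 36.
Inner input = 99 e2 36 36 ∥ a6 8d fd.
Inner hash: even-index sum = 626 mod 256 = 114; odd-index sum = 421 mod 256 = 165 → 72 a5.

72a5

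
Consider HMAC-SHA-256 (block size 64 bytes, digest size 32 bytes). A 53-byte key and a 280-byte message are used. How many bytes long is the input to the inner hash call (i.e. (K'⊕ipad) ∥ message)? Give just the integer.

344

Key is 53 ≤ 64 bytes, zero-padded: |K'| = 64.
Inner input = (K'⊕ipad) ∥ m → 64 + 280 = 344 bytes.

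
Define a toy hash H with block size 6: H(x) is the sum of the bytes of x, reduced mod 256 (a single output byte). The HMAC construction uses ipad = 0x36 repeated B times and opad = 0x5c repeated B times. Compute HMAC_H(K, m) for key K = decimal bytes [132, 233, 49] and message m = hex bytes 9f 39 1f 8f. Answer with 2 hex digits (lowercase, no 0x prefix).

ce

Key decimal bytes [132, 233, 49] = 84 e9 31 is 3 bytes ≤ B = 6; zero-pad to 6 bytes: K' = 84 e9 31 00 00 00.
K' ⊕ ipad = b2 df 07 36 36 36.  K' ⊕ opad = d8 b5 6d 5c 5c 5c.
Inner input = (K'⊕ipad) ∥ m = b2 df 07 36 36 36 ∥ 9f 39 1f 8f.
Inner hash: sum = 178+223+7+54+54+54+159+57+31+143 = 960; mod 256 = 192 → c0.
Outer input = (K'⊕opad) ∥ inner = d8 b5 6d 5c 5c 5c ∥ c0.
Outer hash (tag): sum = 216+181+109+92+92+92+192 = 974; mod 256 = 206 → ce.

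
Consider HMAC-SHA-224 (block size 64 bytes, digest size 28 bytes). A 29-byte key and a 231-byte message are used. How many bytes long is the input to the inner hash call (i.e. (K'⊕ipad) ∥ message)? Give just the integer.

295

Key is 29 ≤ 64 bytes, zero-padded: |K'| = 64.
Inner input = (K'⊕ipad) ∥ m → 64 + 231 = 295 bytes.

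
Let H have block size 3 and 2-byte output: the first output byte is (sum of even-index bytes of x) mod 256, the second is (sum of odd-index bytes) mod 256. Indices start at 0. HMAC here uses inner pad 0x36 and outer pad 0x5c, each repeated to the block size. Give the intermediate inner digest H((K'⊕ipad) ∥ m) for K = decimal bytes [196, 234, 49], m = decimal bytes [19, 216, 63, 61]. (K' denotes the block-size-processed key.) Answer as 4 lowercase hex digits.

Key decimal bytes [196, 234, 49] = c4 ea 31 is exactly B = 3 bytes: K' = c4 ea 31.
K' ⊕ ipad = f2 dc 07.
Inner input = f2 dc 07 ∥ 13 d8 3f 3d.
Inner hash: even-index sum = 526 mod 256 = 14; odd-index sum = 302 mod 256 = 46 → 0e 2e.

0e2e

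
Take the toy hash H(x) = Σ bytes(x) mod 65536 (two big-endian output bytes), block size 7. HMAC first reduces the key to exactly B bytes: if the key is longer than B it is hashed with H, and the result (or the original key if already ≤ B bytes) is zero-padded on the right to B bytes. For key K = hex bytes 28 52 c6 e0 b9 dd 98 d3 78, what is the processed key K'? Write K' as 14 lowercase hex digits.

05990000000000

|K| = 9 > B = 7, so first hash the key.
H(K): sum = 40+82+198+224+185+221+152+211+120 = 1433 → 05 99.
Zero-pad H(K) = 05 99 to 7 bytes: K' = 05 99 00 00 00 00 00.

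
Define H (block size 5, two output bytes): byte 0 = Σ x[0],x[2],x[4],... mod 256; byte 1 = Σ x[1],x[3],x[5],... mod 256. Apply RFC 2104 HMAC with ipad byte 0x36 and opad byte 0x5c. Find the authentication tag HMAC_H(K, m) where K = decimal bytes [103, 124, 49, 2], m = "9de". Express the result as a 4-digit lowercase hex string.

Key decimal bytes [103, 124, 49, 2] = 67 7c 31 02 is 4 bytes ≤ B = 5; zero-pad to 5 bytes: K' = 67 7c 31 02 00.
K' ⊕ ipad = 51 4a 07 34 36.  K' ⊕ opad = 3b 20 6d 5e 5c.
Inner input = (K'⊕ipad) ∥ m = 51 4a 07 34 36 ∥ 39 64 65.
Inner hash: even-index sum = 242 mod 256 = 242; odd-index sum = 284 mod 256 = 28 → f2 1c.
Outer input = (K'⊕opad) ∥ inner = 3b 20 6d 5e 5c ∥ f2 1c.
Outer hash (tag): even-index sum = 288 mod 256 = 32; odd-index sum = 368 mod 256 = 112 → 20 70.

2070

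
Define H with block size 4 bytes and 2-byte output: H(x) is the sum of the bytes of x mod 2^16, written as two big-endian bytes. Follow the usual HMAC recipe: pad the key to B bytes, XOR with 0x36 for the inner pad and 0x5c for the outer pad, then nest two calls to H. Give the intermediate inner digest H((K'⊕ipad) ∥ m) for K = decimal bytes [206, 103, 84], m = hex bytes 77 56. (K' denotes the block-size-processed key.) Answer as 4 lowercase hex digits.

02ae

Key decimal bytes [206, 103, 84] = ce 67 54 is 3 bytes ≤ B = 4; zero-pad to 4 bytes: K' = ce 67 54 00.
K' ⊕ ipad = f8 51 62 36.
Inner input = f8 51 62 36 ∥ 77 56.
Inner hash: sum = 248+81+98+54+119+86 = 686 → 02 ae.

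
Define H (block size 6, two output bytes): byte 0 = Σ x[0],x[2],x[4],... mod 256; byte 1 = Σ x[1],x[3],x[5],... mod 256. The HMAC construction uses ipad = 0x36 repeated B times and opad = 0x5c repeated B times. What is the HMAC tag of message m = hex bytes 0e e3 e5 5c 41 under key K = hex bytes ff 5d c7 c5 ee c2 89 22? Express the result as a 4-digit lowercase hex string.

c4ed

Key hex bytes ff 5d c7 c5 ee c2 89 22 is 8 bytes > B = 6, so hash it first: H(key) = 3d 06, then zero-pad to 6 bytes: K' = 3d 06 00 00 00 00.
K' ⊕ ipad = 0b 30 36 36 36 36.  K' ⊕ opad = 61 5a 5c 5c 5c 5c.
Inner input = (K'⊕ipad) ∥ m = 0b 30 36 36 36 36 ∥ 0e e3 e5 5c 41.
Inner hash: even-index sum = 427 mod 256 = 171; odd-index sum = 475 mod 256 = 219 → ab db.
Outer input = (K'⊕opad) ∥ inner = 61 5a 5c 5c 5c 5c ∥ ab db.
Outer hash (tag): even-index sum = 452 mod 256 = 196; odd-index sum = 493 mod 256 = 237 → c4 ed.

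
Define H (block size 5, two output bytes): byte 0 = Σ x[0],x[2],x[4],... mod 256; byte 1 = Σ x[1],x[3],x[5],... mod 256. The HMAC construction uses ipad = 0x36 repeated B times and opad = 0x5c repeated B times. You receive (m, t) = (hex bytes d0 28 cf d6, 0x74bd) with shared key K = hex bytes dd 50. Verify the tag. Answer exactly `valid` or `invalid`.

valid

Key hex bytes dd 50 is 2 bytes ≤ B = 5; zero-pad to 5 bytes: K' = dd 50 00 00 00.
K' ⊕ ipad = eb 66 36 36 36; K' ⊕ opad = 81 0c 5c 5c 5c.
Inner hash: even-index sum = 597 mod 256 = 85; odd-index sum = 571 mod 256 = 59 → 55 3b.
Outer hash (recomputed tag): even-index sum = 372 mod 256 = 116; odd-index sum = 189 mod 256 = 189 → 74 bd.
Recomputed tag = 74bd; claimed = 74bd → match.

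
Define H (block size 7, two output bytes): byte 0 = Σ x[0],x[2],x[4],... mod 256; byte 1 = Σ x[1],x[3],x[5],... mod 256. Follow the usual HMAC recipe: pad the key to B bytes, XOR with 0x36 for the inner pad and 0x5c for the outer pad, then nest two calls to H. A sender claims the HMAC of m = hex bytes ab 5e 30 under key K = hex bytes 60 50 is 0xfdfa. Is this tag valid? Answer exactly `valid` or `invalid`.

Key hex bytes 60 50 is 2 bytes ≤ B = 7; zero-pad to 7 bytes: K' = 60 50 00 00 00 00 00.
K' ⊕ ipad = 56 66 36 36 36 36 36; K' ⊕ opad = 3c 0c 5c 5c 5c 5c 5c.
Inner hash: even-index sum = 342 mod 256 = 86; odd-index sum = 429 mod 256 = 173 → 56 ad.
Outer hash (recomputed tag): even-index sum = 509 mod 256 = 253; odd-index sum = 282 mod 256 = 26 → fd 1a.
Recomputed tag = fd1a; claimed = fdfa → mismatch.

invalid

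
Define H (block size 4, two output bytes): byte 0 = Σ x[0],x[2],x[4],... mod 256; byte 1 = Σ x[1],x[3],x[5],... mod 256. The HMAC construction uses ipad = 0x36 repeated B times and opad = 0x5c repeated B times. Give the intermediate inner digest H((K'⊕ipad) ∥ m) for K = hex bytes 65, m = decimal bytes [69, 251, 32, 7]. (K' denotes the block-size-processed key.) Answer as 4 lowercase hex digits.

Key hex bytes 65 is 1 byte ≤ B = 4; zero-pad to 4 bytes: K' = 65 00 00 00.
K' ⊕ ipad = 53 36 36 36.
Inner input = 53 36 36 36 ∥ 45 fb 20 07.
Inner hash: even-index sum = 238 mod 256 = 238; odd-index sum = 366 mod 256 = 110 → ee 6e.

ee6e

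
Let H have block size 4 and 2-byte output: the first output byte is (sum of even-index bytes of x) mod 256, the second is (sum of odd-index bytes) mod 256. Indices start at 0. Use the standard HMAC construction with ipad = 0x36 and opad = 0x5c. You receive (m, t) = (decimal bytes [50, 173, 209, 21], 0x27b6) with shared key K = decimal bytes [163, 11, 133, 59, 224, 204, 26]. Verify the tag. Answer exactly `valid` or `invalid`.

invalid

Key decimal bytes [163, 11, 133, 59, 224, 204, 26] = a3 0b 85 3b e0 cc 1a is 7 bytes > B = 4, so hash it first: H(key) = 22 12, then zero-pad to 4 bytes: K' = 22 12 00 00.
K' ⊕ ipad = 14 24 36 36; K' ⊕ opad = 7e 4e 5c 5c.
Inner hash: even-index sum = 333 mod 256 = 77; odd-index sum = 284 mod 256 = 28 → 4d 1c.
Outer hash (recomputed tag): even-index sum = 295 mod 256 = 39; odd-index sum = 198 mod 256 = 198 → 27 c6.
Recomputed tag = 27c6; claimed = 27b6 → mismatch.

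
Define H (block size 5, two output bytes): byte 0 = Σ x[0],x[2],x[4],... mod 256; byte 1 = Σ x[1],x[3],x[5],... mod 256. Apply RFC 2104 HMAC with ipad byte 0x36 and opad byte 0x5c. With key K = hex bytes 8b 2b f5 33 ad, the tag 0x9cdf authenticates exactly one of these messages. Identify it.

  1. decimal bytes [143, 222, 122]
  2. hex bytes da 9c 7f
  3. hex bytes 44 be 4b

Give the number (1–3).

Key hex bytes 8b 2b f5 33 ad is exactly B = 5 bytes: K' = 8b 2b f5 33 ad.
K' ⊕ ipad = bd 1d c3 05 9b; K' ⊕ opad = d7 77 a9 6f f1.
m1: inner = H(bd 1d c3 05 9b 8f de 7a) = f9 2b; tag = H(d7 77 a9 6f f1 f9 2b) = 9cdf ← matches
m2: inner = H(bd 1d c3 05 9b da 9c 7f) = b7 7b; tag = H(d7 77 a9 6f f1 b7 7b) = ec9d
m3: inner = H(bd 1d c3 05 9b 44 be 4b) = d9 b1; tag = H(d7 77 a9 6f f1 d9 b1) = 22bf

1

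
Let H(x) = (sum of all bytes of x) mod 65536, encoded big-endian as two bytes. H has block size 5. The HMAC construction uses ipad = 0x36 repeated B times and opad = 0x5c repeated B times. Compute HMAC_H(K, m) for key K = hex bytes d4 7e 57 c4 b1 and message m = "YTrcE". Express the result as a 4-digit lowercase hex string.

Key hex bytes d4 7e 57 c4 b1 is exactly B = 5 bytes: K' = d4 7e 57 c4 b1.
K' ⊕ ipad = e2 48 61 f2 87.  K' ⊕ opad = 88 22 0b 98 ed.
Inner input = (K'⊕ipad) ∥ m = e2 48 61 f2 87 ∥ 59 54 72 63 45.
Inner hash: sum = 226+72+97+242+135+89+84+114+99+69 = 1227 → 04 cb.
Outer input = (K'⊕opad) ∥ inner = 88 22 0b 98 ed ∥ 04 cb.
Outer hash (tag): sum = 136+34+11+152+237+4+203 = 777 → 03 09.

0309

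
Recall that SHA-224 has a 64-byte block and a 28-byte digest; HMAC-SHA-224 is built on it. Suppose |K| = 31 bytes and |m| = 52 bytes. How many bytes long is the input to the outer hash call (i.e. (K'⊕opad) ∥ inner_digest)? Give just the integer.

Key is 31 ≤ 64 bytes, zero-padded: |K'| = 64.
Outer input = (K'⊕opad) ∥ H(inner) → 64 + 28 = 92 bytes.

92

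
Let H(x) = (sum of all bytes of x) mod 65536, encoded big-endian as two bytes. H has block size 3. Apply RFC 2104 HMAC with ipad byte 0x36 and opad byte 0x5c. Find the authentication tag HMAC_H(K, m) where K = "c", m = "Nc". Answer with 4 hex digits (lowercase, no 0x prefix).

Key "c" = 63 is 1 byte ≤ B = 3; zero-pad to 3 bytes: K' = 63 00 00.
K' ⊕ ipad = 55 36 36.  K' ⊕ opad = 3f 5c 5c.
Inner input = (K'⊕ipad) ∥ m = 55 36 36 ∥ 4e 63.
Inner hash: sum = 85+54+54+78+99 = 370 → 01 72.
Outer input = (K'⊕opad) ∥ inner = 3f 5c 5c ∥ 01 72.
Outer hash (tag): sum = 63+92+92+1+114 = 362 → 01 6a.

016a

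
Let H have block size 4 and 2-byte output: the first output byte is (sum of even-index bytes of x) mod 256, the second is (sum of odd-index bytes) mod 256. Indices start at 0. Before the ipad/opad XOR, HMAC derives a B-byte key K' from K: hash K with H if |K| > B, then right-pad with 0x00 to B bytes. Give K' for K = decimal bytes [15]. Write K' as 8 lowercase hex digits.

Key decimal bytes [15] = 0f is 1 byte ≤ B = 4; zero-pad to 4 bytes: K' = 0f 00 00 00.

0f000000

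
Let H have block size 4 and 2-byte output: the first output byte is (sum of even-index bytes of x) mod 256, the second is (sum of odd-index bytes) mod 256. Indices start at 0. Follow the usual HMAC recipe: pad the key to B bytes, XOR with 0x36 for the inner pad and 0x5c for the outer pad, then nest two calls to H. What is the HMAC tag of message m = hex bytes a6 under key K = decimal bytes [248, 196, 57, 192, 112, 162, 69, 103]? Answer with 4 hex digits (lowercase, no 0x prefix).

c21e

Key decimal bytes [248, 196, 57, 192, 112, 162, 69, 103] = f8 c4 39 c0 70 a2 45 67 is 8 bytes > B = 4, so hash it first: H(key) = e6 8d, then zero-pad to 4 bytes: K' = e6 8d 00 00.
K' ⊕ ipad = d0 bb 36 36.  K' ⊕ opad = ba d1 5c 5c.
Inner input = (K'⊕ipad) ∥ m = d0 bb 36 36 ∥ a6.
Inner hash: even-index sum = 428 mod 256 = 172; odd-index sum = 241 mod 256 = 241 → ac f1.
Outer input = (K'⊕opad) ∥ inner = ba d1 5c 5c ∥ ac f1.
Outer hash (tag): even-index sum = 450 mod 256 = 194; odd-index sum = 542 mod 256 = 30 → c2 1e.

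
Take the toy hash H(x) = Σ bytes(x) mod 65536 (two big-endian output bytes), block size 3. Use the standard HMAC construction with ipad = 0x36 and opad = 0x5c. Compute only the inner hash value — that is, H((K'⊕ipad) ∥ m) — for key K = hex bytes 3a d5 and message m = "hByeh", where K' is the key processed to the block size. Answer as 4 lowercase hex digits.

Key hex bytes 3a d5 is 2 bytes ≤ B = 3; zero-pad to 3 bytes: K' = 3a d5 00.
K' ⊕ ipad = 0c e3 36.
Inner input = 0c e3 36 ∥ 68 42 79 65 68.
Inner hash: sum = 12+227+54+104+66+121+101+104 = 789 → 03 15.

0315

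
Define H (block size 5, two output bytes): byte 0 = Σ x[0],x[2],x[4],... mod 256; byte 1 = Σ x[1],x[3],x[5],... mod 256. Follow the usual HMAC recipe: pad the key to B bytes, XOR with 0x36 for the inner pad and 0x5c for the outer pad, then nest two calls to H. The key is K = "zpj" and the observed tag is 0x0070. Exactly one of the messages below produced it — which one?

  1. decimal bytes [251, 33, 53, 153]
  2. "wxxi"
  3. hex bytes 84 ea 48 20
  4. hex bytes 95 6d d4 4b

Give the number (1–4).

3

Key "zpj" = 7a 70 6a is 3 bytes ≤ B = 5; zero-pad to 5 bytes: K' = 7a 70 6a 00 00.
K' ⊕ ipad = 4c 46 5c 36 36; K' ⊕ opad = 26 2c 36 5c 5c.
m1: inner = H(4c 46 5c 36 36 fb 21 35 99) = 98 ac; tag = H(26 2c 36 5c 5c 98 ac) = 6420
m2: inner = H(4c 46 5c 36 36 77 78 78 69) = bf 6b; tag = H(26 2c 36 5c 5c bf 6b) = 2347
m3: inner = H(4c 46 5c 36 36 84 ea 48 20) = e8 48; tag = H(26 2c 36 5c 5c e8 48) = 0070 ← matches
m4: inner = H(4c 46 5c 36 36 95 6d d4 4b) = 96 e5; tag = H(26 2c 36 5c 5c 96 e5) = 9d1e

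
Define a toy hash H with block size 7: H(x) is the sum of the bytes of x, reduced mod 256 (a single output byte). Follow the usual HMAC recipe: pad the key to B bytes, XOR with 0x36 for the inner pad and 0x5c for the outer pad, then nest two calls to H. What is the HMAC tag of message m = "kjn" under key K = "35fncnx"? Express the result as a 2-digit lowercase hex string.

c7

Key "35fncnx" = 33 35 66 6e 63 6e 78 is exactly B = 7 bytes: K' = 33 35 66 6e 63 6e 78.
K' ⊕ ipad = 05 03 50 58 55 58 4e.  K' ⊕ opad = 6f 69 3a 32 3f 32 24.
Inner input = (K'⊕ipad) ∥ m = 05 03 50 58 55 58 4e ∥ 6b 6a 6e.
Inner hash: sum = 5+3+80+88+85+88+78+107+106+110 = 750; mod 256 = 238 → ee.
Outer input = (K'⊕opad) ∥ inner = 6f 69 3a 32 3f 32 24 ∥ ee.
Outer hash (tag): sum = 111+105+58+50+63+50+36+238 = 711; mod 256 = 199 → c7.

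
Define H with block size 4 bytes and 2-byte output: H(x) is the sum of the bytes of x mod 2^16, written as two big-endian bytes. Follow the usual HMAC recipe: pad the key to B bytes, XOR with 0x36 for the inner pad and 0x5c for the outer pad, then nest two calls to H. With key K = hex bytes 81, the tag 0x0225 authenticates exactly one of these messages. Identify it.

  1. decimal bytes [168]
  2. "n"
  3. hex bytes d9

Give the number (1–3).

3

Key hex bytes 81 is 1 byte ≤ B = 4; zero-pad to 4 bytes: K' = 81 00 00 00.
K' ⊕ ipad = b7 36 36 36; K' ⊕ opad = dd 5c 5c 5c.
m1: inner = H(b7 36 36 36 a8) = 02 01; tag = H(dd 5c 5c 5c 02 01) = 01f4
m2: inner = H(b7 36 36 36 6e) = 01 c7; tag = H(dd 5c 5c 5c 01 c7) = 02b9
m3: inner = H(b7 36 36 36 d9) = 02 32; tag = H(dd 5c 5c 5c 02 32) = 0225 ← matches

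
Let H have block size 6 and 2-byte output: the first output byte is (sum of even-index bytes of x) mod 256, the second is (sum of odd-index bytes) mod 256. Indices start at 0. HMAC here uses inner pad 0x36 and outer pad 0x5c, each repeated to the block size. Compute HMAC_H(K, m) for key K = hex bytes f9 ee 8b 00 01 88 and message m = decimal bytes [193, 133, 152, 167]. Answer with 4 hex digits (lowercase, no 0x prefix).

Key hex bytes f9 ee 8b 00 01 88 is exactly B = 6 bytes: K' = f9 ee 8b 00 01 88.
K' ⊕ ipad = cf d8 bd 36 37 be.  K' ⊕ opad = a5 b2 d7 5c 5d d4.
Inner input = (K'⊕ipad) ∥ m = cf d8 bd 36 37 be ∥ c1 85 98 a7.
Inner hash: even-index sum = 796 mod 256 = 28; odd-index sum = 760 mod 256 = 248 → 1c f8.
Outer input = (K'⊕opad) ∥ inner = a5 b2 d7 5c 5d d4 ∥ 1c f8.
Outer hash (tag): even-index sum = 501 mod 256 = 245; odd-index sum = 730 mod 256 = 218 → f5 da.

f5da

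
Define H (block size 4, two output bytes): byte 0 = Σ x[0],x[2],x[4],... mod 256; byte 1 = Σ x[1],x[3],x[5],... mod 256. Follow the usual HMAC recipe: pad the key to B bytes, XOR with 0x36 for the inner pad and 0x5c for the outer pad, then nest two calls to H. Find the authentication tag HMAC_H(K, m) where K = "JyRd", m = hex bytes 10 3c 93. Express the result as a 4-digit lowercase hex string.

a73a

Key "JyRd" = 4a 79 52 64 is exactly B = 4 bytes: K' = 4a 79 52 64.
K' ⊕ ipad = 7c 4f 64 52.  K' ⊕ opad = 16 25 0e 38.
Inner input = (K'⊕ipad) ∥ m = 7c 4f 64 52 ∥ 10 3c 93.
Inner hash: even-index sum = 387 mod 256 = 131; odd-index sum = 221 mod 256 = 221 → 83 dd.
Outer input = (K'⊕opad) ∥ inner = 16 25 0e 38 ∥ 83 dd.
Outer hash (tag): even-index sum = 167 mod 256 = 167; odd-index sum = 314 mod 256 = 58 → a7 3a.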